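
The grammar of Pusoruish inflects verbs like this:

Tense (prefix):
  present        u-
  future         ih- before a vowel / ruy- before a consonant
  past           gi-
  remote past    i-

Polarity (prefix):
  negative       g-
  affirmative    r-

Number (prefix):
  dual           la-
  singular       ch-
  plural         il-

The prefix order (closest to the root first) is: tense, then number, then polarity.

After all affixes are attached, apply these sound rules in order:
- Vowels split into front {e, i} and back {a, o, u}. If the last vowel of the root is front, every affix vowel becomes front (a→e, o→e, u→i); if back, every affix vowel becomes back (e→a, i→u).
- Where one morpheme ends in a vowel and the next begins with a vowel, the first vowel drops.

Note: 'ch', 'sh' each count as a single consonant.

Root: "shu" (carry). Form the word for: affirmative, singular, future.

Attach tense future ruy- (before consonant 'sh') → ruyshu.
Attach number singular ch- → chruyshu.
Attach polarity affirmative r- → rchruyshu.
Vowel harmony: no change.
Vowel deletion: no change.

rchruyshu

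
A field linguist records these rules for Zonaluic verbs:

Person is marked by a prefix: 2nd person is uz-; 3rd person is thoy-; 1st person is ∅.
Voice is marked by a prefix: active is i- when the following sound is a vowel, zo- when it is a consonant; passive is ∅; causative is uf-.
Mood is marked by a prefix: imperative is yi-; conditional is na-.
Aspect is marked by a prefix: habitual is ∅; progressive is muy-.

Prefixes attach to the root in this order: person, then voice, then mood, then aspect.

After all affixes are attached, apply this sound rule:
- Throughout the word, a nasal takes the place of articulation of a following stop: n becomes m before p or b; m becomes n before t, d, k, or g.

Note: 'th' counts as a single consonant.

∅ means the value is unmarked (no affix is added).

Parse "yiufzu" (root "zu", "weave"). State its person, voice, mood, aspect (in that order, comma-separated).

Segment: yi-uf-zu.
person: ∅ → 1st person.
voice: uf- → causative.
mood: yi- → imperative.
aspect: ∅ → habitual.

1st person, causative, imperative, habitual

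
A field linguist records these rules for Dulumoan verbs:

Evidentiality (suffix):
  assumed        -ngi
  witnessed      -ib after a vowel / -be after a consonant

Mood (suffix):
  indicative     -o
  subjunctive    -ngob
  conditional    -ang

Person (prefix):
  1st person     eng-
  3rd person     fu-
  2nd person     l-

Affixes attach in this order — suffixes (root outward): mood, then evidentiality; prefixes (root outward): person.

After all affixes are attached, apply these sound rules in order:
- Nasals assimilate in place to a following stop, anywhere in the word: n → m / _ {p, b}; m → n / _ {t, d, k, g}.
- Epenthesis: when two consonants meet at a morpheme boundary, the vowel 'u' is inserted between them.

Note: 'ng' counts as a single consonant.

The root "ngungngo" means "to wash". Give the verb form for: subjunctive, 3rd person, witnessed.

Attach person 3rd person fu- → fungungngo.
Attach mood subjunctive -ngob → fungungngongob.
Attach evidentiality witnessed -be (after consonant 'b') → fungungngongobbe.
Nasal assimilation: no change.
Apply epenthesis: fungungngongobbe → fungungngongobube.

fungungngongobube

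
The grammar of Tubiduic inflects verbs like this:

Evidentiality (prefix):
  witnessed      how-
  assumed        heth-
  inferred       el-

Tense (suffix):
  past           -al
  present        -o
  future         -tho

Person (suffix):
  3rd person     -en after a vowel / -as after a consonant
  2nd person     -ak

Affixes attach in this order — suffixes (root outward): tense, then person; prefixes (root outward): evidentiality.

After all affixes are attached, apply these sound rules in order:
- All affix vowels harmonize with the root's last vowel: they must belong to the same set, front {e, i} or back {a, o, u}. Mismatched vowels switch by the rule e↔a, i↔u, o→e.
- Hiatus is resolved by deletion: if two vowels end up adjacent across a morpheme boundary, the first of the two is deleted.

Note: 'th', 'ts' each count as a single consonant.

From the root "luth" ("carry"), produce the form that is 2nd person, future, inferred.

alluththak

Attach evidentiality inferred el- → elluth.
Attach tense future -tho → elluththo.
Attach person 2nd person -ak → elluththoak.
Apply vowel harmony: elluththoak → alluththoak.
Apply vowel deletion: alluththoak → alluththak.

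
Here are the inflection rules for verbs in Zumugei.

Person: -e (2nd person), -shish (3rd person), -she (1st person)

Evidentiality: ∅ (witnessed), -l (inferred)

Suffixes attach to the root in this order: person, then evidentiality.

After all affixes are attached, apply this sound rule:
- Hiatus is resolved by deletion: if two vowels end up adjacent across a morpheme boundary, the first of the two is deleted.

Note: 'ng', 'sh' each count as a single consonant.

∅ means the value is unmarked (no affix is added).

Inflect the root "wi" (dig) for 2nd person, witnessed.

we

Attach person 2nd person -e → wie.
evidentiality = witnessed: zero marking, form stays wie.
Apply vowel deletion: wie → we.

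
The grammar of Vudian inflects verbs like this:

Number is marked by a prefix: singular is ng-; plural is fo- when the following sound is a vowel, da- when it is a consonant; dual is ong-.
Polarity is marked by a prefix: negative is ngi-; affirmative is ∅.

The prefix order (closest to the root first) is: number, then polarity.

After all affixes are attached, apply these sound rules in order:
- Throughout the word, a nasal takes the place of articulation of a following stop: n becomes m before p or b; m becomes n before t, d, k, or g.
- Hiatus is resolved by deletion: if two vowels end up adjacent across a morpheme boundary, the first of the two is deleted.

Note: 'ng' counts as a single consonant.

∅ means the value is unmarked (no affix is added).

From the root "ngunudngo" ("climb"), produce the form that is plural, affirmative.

dangunudngo

Attach number plural da- (before consonant 'ng') → dangunudngo.
polarity = affirmative: zero marking, form stays dangunudngo.
Nasal assimilation: no change.
Vowel deletion: no change.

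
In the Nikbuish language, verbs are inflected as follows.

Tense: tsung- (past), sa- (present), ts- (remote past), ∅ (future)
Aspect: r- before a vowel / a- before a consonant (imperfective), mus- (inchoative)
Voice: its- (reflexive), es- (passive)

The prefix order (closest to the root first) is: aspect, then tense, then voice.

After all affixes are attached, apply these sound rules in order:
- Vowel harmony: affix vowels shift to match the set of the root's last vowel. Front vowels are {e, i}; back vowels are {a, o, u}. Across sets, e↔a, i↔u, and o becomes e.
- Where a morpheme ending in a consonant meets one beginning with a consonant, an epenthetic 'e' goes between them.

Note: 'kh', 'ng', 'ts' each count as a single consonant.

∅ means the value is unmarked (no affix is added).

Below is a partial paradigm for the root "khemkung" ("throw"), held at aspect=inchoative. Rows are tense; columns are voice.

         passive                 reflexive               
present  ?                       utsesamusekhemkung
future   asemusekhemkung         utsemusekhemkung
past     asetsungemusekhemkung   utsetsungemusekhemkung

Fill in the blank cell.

Attach aspect inchoative mus- → muskhemkung.
Attach tense present sa- → samuskhemkung.
Attach voice passive es- → essamuskhemkung.
Apply vowel harmony: essamuskhemkung → assamuskhemkung.
Apply epenthesis: assamuskhemkung → asesamusekhemkung.

asesamusekhemkung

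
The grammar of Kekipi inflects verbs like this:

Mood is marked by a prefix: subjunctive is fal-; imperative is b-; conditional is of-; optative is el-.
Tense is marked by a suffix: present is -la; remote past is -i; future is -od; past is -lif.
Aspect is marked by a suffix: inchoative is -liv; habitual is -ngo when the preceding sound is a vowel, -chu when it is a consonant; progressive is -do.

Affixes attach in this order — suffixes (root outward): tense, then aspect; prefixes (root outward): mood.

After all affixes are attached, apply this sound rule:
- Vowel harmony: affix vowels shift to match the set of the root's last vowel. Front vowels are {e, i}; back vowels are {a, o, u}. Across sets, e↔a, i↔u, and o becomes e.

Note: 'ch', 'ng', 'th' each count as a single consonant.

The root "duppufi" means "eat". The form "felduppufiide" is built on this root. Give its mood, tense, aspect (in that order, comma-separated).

Segment: fal-duppufi-i-do.
mood: fal- → subjunctive.
tense: -i → remote past.
aspect: -do → progressive.

subjunctive, remote past, progressive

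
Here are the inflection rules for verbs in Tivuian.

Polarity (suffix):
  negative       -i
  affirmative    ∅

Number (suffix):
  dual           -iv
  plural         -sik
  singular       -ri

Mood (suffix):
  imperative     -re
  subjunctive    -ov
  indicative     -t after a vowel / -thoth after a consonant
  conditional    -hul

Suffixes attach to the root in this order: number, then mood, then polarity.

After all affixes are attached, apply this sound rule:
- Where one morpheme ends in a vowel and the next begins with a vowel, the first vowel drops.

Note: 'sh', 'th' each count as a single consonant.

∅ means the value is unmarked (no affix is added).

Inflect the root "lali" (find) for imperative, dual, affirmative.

Attach number dual -iv → laliiv.
Attach mood imperative -re → laliivre.
polarity = affirmative: zero marking, form stays laliivre.
Apply vowel deletion: laliivre → lalivre.

lalivre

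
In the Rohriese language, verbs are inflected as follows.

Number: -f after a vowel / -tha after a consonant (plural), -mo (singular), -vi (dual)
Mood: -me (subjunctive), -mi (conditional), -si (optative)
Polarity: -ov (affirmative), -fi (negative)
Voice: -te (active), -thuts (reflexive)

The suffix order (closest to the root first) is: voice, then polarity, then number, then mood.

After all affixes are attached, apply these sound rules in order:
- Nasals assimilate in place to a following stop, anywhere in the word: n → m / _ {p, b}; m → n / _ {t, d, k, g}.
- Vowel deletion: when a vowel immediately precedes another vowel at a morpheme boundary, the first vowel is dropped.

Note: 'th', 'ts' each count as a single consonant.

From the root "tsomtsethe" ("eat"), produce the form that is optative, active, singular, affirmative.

Attach voice active -te → tsomtsethete.
Attach polarity affirmative -ov → tsomtsetheteov.
Attach number singular -mo → tsomtsetheteovmo.
Attach mood optative -si → tsomtsetheteovmosi.
Nasal assimilation: no change.
Apply vowel deletion: tsomtsetheteovmosi → tsomtsethetovmosi.

tsomtsethetovmosi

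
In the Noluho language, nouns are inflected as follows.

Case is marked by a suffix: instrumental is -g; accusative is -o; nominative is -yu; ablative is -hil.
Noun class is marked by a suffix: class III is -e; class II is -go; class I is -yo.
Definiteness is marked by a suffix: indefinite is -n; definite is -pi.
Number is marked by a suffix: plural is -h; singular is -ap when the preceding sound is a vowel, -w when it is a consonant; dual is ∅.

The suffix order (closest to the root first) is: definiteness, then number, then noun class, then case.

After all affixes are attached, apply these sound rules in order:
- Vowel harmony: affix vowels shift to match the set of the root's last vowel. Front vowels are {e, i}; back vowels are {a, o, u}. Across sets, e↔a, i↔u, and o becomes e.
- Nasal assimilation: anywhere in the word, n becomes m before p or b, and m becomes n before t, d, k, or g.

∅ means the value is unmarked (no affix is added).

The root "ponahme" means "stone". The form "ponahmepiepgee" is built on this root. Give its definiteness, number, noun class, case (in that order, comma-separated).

definite, singular, class II, accusative

Segment: ponahme-pi-ap-go-o.
definiteness: -pi → definite.
number: -ap/w → singular.
noun class: -go → class II.
case: -o → accusative.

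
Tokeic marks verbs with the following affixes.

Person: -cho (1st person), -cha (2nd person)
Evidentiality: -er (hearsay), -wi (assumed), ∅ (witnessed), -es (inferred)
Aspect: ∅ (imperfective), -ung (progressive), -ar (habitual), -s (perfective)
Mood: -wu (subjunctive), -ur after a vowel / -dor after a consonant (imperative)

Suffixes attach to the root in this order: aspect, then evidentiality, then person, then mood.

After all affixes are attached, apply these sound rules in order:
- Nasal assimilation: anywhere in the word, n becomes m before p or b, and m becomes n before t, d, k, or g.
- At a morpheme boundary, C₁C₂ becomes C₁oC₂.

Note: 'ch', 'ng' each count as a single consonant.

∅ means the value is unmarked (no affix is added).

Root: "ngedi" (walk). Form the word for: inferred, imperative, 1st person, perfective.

ngedisesochour

Attach aspect perfective -s → ngedis.
Attach evidentiality inferred -es → ngedises.
Attach person 1st person -cho → ngedisescho.
Attach mood imperative -ur (after vowel 'o') → ngediseschour.
Nasal assimilation: no change.
Apply epenthesis: ngediseschour → ngedisesochour.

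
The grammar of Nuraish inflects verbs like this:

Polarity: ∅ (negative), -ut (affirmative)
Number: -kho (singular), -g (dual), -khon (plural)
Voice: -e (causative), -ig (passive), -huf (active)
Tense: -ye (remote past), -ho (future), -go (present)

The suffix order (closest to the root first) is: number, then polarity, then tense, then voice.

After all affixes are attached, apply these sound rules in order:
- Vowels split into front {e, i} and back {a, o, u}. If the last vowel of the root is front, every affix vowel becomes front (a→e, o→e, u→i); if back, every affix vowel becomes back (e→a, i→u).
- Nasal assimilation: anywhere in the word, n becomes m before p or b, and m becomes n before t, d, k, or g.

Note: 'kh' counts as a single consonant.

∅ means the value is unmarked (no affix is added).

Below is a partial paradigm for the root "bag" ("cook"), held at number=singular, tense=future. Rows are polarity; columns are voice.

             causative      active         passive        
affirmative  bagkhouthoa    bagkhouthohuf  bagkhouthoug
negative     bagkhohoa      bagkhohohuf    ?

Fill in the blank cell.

Attach number singular -kho → bagkho.
polarity = negative: zero marking, form stays bagkho.
Attach tense future -ho → bagkhoho.
Attach voice passive -ig → bagkhohoig.
Apply vowel harmony: bagkhohoig → bagkhohoug.
Nasal assimilation: no change.

bagkhohoug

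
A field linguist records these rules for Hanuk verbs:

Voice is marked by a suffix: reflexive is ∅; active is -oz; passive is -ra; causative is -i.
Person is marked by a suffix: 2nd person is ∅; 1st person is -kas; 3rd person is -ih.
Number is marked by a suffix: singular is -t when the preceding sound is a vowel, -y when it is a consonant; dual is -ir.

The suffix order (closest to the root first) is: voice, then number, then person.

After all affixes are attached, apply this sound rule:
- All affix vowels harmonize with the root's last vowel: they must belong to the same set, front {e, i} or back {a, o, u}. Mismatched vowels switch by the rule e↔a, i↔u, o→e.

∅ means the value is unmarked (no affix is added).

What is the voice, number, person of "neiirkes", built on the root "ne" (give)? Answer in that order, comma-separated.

causative, dual, 1st person

Segment: ne-i-ir-kas.
voice: -i → causative.
number: -ir → dual.
person: -kas → 1st person.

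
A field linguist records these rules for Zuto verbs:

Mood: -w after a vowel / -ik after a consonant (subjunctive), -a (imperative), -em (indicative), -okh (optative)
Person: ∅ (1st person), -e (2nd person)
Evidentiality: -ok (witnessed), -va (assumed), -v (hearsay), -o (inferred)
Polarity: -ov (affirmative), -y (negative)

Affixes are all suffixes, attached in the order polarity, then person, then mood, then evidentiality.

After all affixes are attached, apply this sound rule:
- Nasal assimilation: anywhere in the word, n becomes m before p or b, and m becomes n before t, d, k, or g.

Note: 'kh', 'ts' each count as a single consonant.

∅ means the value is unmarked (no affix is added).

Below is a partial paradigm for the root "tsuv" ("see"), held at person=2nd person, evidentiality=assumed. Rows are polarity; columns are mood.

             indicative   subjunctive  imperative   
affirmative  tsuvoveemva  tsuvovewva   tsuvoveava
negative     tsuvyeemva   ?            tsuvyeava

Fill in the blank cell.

tsuvyewva

Attach polarity negative -y → tsuvy.
Attach person 2nd person -e → tsuvye.
Attach mood subjunctive -w (after vowel 'e') → tsuvyew.
Attach evidentiality assumed -va → tsuvyewva.
Nasal assimilation: no change.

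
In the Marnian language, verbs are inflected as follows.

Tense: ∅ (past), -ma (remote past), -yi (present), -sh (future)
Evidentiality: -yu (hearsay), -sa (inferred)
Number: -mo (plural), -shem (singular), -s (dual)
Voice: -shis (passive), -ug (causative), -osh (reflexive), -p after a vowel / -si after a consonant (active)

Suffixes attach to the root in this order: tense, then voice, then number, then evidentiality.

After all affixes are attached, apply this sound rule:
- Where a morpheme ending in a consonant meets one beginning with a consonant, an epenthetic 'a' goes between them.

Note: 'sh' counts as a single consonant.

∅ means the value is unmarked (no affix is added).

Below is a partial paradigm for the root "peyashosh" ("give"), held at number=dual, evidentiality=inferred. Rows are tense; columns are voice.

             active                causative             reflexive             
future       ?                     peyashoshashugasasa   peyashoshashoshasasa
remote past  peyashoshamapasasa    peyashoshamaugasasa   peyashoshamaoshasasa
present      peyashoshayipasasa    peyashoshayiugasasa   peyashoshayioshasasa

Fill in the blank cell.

peyashoshashasisasa

Attach tense future -sh → peyashoshsh.
Attach voice active -si (after consonant 'sh') → peyashoshshsi.
Attach number dual -s → peyashoshshsis.
Attach evidentiality inferred -sa → peyashoshshsissa.
Apply epenthesis: peyashoshshsissa → peyashoshashasisasa.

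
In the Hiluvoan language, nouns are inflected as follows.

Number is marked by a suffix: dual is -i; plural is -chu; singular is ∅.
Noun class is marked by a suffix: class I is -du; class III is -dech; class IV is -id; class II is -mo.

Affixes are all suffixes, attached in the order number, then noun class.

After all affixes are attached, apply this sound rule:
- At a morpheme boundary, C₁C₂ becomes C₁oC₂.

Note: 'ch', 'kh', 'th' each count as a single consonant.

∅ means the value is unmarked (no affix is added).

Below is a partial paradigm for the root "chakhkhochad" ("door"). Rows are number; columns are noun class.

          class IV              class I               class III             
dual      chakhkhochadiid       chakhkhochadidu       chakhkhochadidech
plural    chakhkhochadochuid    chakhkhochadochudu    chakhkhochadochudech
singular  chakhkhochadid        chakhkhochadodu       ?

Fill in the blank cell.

number = singular: zero marking, form stays chakhkhochad.
Attach noun class class III -dech → chakhkhochaddech.
Apply epenthesis: chakhkhochaddech → chakhkhochadodech.

chakhkhochadodech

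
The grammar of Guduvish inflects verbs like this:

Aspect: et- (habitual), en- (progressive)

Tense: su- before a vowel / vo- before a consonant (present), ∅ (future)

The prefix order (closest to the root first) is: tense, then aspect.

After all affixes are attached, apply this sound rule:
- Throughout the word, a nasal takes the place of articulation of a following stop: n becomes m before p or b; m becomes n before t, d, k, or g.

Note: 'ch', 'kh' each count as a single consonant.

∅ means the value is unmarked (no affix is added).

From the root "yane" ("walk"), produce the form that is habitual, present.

etvoyane

Attach tense present vo- (before consonant 'y') → voyane.
Attach aspect habitual et- → etvoyane.
Nasal assimilation: no change.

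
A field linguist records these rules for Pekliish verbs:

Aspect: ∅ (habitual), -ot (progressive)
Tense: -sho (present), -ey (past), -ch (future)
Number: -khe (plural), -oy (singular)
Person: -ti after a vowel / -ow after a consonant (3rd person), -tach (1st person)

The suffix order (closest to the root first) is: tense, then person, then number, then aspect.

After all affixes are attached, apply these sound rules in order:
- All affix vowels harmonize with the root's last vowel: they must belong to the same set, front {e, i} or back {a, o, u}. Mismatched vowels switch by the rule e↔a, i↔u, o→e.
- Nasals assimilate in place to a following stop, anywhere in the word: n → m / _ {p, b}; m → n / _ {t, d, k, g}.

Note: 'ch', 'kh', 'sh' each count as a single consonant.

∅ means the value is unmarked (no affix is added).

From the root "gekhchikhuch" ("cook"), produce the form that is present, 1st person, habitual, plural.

gekhchikhuchshotachkha

Attach tense present -sho → gekhchikhuchsho.
Attach person 1st person -tach → gekhchikhuchshotach.
Attach number plural -khe → gekhchikhuchshotachkhe.
aspect = habitual: zero marking, form stays gekhchikhuchshotachkhe.
Apply vowel harmony: gekhchikhuchshotachkhe → gekhchikhuchshotachkha.
Nasal assimilation: no change.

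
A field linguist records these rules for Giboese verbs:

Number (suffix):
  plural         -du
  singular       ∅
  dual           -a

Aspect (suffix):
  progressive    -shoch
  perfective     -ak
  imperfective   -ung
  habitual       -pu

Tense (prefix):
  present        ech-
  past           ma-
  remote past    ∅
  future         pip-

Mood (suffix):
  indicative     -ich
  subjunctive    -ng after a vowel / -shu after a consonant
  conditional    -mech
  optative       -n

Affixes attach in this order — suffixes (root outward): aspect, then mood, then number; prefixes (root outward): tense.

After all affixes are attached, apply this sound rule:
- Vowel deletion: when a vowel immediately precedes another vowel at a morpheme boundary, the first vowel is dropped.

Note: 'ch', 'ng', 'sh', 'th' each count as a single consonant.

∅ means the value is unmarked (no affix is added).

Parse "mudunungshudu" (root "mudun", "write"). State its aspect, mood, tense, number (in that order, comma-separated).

Segment: mudun-ung-shu-du.
aspect: -ung → imperfective.
mood: -ng/shu → subjunctive.
tense: ∅ → remote past.
number: -du → plural.

imperfective, subjunctive, remote past, plural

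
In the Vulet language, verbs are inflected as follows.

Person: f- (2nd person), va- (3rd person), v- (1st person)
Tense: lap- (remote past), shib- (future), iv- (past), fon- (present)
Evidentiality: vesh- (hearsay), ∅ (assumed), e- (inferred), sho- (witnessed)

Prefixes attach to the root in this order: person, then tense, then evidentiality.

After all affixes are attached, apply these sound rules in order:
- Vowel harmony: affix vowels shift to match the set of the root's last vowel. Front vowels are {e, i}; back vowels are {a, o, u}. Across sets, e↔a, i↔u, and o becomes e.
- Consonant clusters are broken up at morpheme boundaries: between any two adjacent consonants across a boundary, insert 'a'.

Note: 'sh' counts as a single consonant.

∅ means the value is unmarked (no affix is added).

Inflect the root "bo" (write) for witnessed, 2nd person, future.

Attach person 2nd person f- → fbo.
Attach tense future shib- → shibfbo.
Attach evidentiality witnessed sho- → shoshibfbo.
Apply vowel harmony: shoshibfbo → shoshubfbo.
Apply epenthesis: shoshubfbo → shoshubafabo.

shoshubafabo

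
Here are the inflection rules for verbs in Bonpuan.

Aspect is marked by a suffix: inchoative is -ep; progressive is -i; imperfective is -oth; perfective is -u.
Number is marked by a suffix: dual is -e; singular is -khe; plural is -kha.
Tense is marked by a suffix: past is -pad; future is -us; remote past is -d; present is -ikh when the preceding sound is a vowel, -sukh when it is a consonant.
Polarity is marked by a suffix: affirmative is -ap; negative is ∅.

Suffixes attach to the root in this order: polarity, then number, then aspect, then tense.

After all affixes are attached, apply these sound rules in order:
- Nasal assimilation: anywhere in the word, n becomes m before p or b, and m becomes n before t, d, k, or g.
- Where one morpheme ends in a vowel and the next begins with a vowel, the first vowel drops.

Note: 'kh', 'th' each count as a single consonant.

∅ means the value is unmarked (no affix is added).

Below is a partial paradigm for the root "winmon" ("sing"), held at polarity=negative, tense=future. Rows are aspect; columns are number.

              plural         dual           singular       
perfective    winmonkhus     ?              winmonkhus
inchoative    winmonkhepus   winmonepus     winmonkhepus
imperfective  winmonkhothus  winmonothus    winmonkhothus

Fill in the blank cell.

polarity = negative: zero marking, form stays winmon.
Attach number dual -e → winmone.
Attach aspect perfective -u → winmoneu.
Attach tense future -us → winmoneuus.
Nasal assimilation: no change.
Apply vowel deletion: winmoneuus → winmonus.

winmonus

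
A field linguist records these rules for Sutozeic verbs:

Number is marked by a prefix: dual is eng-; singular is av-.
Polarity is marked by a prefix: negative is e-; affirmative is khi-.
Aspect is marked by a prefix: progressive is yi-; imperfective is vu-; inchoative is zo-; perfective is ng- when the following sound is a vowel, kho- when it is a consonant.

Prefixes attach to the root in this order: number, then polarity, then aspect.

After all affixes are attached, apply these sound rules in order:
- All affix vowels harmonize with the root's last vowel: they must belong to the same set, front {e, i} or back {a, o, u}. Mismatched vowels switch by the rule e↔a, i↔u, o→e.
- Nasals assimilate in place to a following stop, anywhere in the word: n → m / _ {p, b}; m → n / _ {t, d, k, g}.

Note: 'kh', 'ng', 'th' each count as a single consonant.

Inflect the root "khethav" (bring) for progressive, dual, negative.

yuaangkhethav

Attach number dual eng- → engkhethav.
Attach polarity negative e- → eengkhethav.
Attach aspect progressive yi- → yieengkhethav.
Apply vowel harmony: yieengkhethav → yuaangkhethav.
Nasal assimilation: no change.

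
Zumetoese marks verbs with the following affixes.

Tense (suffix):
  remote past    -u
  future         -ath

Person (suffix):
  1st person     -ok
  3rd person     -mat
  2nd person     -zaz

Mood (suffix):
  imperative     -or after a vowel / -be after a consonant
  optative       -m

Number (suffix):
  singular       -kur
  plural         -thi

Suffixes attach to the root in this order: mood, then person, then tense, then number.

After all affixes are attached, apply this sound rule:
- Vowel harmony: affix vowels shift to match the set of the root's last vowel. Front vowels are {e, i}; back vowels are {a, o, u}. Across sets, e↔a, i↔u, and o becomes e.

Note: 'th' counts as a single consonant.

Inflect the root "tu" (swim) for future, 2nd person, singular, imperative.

tuorzazathkur

Attach mood imperative -or (after vowel 'u') → tuor.
Attach person 2nd person -zaz → tuorzaz.
Attach tense future -ath → tuorzazath.
Attach number singular -kur → tuorzazathkur.
Vowel harmony: no change.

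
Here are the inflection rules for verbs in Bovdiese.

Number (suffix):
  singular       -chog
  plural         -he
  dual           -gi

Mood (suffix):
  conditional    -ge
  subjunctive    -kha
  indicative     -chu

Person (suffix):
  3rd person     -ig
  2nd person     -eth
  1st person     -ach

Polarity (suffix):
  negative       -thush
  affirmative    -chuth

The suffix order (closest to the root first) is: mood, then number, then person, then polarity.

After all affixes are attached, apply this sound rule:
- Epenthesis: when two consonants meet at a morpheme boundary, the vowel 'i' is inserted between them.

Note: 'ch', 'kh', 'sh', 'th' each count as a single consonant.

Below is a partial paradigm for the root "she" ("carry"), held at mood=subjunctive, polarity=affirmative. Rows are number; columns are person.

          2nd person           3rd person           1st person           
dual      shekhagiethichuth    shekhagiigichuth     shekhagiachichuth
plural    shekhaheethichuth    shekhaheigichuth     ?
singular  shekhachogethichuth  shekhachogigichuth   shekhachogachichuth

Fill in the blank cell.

shekhaheachichuth

Attach mood subjunctive -kha → shekha.
Attach number plural -he → shekhahe.
Attach person 1st person -ach → shekhaheach.
Attach polarity affirmative -chuth → shekhaheachchuth.
Apply epenthesis: shekhaheachchuth → shekhaheachichuth.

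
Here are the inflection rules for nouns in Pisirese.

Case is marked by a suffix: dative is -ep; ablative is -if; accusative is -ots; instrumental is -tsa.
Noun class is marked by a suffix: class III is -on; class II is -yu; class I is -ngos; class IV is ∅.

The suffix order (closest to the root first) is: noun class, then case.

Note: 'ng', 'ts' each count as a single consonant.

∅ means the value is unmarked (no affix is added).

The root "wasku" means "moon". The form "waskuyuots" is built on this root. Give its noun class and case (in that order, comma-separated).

Segment: wasku-yu-ots.
noun class: -yu → class II.
case: -ots → accusative.

class II, accusative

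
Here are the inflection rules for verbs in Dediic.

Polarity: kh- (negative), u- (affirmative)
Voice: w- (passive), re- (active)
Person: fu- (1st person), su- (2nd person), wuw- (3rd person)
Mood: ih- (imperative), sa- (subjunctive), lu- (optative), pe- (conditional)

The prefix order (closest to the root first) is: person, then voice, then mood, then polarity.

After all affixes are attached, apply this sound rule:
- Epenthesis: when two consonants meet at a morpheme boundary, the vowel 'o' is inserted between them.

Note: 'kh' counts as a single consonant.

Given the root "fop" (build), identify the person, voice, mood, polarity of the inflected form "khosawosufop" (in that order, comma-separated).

2nd person, passive, subjunctive, negative

Segment: kh-sa-w-su-fop.
person: su- → 2nd person.
voice: w- → passive.
mood: sa- → subjunctive.
polarity: kh- → negative.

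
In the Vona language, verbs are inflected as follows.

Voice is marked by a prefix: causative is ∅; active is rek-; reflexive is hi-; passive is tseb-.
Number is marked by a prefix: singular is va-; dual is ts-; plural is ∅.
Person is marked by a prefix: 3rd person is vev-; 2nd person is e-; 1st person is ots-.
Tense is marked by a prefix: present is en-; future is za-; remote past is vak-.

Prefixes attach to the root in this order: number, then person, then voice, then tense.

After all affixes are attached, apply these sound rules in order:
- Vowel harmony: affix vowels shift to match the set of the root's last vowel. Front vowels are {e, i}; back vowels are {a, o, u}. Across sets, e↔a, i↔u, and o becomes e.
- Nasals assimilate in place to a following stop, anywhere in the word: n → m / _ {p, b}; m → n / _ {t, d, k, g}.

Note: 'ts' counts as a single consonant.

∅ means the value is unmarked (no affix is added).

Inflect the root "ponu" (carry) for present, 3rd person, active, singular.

Attach number singular va- → vaponu.
Attach person 3rd person vev- → vevvaponu.
Attach voice active rek- → rekvevvaponu.
Attach tense present en- → enrekvevvaponu.
Apply vowel harmony: enrekvevvaponu → anrakvavvaponu.
Nasal assimilation: no change.

anrakvavvaponu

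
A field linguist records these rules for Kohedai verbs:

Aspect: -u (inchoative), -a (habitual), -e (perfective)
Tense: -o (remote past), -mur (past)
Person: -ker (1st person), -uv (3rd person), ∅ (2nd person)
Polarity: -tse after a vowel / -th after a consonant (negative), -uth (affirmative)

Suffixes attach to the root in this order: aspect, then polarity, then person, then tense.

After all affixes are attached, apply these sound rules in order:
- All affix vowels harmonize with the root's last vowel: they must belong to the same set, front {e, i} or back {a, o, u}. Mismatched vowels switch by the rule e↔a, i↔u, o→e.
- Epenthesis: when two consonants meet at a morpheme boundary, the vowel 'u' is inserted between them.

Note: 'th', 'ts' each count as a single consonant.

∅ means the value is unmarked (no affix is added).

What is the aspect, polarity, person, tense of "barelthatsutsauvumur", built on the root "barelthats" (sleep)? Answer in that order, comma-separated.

Segment: barelthats-u-tse-uv-mur.
aspect: -u → inchoative.
polarity: -tse/th → negative.
person: -uv → 3rd person.
tense: -mur → past.

inchoative, negative, 3rd person, past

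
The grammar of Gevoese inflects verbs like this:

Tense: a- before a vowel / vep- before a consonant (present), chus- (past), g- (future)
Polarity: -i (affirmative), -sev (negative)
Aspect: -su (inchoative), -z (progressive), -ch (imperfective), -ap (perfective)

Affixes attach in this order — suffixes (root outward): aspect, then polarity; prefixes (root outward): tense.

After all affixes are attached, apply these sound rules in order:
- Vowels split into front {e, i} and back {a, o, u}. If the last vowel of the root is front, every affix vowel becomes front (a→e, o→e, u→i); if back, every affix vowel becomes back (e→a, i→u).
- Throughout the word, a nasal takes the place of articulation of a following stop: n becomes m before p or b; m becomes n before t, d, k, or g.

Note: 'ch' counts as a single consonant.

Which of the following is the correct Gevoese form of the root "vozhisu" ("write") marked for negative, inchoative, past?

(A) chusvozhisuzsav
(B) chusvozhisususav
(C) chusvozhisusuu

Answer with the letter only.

Attach aspect inchoative -su → vozhisusu.
Attach polarity negative -sev → vozhisususev.
Attach tense past chus- → chusvozhisususev.
Apply vowel harmony: chusvozhisususev → chusvozhisususav.
Nasal assimilation: no change.
So the correct form is chusvozhisususav, option (B).
(A) chusvozhisuzsav is wrong: it uses progressive instead of inchoative for aspect.
(C) chusvozhisusuu is wrong: it uses affirmative instead of negative for polarity.

B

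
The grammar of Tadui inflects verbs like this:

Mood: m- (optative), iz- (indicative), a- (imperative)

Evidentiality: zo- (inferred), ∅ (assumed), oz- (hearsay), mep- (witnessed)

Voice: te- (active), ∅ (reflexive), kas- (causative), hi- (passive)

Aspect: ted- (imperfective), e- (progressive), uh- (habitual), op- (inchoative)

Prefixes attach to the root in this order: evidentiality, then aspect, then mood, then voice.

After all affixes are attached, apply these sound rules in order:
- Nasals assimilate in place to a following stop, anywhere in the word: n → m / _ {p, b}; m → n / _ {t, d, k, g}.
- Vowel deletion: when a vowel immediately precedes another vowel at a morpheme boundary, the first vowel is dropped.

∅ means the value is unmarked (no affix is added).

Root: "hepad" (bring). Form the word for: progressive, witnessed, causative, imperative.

Attach evidentiality witnessed mep- → mephepad.
Attach aspect progressive e- → emephepad.
Attach mood imperative a- → aemephepad.
Attach voice causative kas- → kasaemephepad.
Nasal assimilation: no change.
Apply vowel deletion: kasaemephepad → kasemephepad.

kasemephepad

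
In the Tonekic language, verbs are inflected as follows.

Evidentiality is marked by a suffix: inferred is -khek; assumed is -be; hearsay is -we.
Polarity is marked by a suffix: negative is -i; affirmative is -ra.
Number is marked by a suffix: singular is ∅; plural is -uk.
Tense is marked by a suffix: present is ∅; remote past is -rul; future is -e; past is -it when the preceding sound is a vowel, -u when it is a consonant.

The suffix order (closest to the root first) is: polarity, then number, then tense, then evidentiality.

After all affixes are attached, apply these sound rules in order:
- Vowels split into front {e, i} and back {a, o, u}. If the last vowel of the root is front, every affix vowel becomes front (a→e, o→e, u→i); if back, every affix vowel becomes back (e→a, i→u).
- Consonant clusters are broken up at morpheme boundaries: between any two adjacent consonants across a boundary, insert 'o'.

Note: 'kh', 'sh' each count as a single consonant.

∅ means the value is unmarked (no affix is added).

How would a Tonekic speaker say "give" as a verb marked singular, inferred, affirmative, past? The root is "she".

Attach polarity affirmative -ra → shera.
number = singular: zero marking, form stays shera.
Attach tense past -it (after vowel 'a') → sherait.
Attach evidentiality inferred -khek → sheraitkhek.
Apply vowel harmony: sheraitkhek → shereitkhek.
Apply epenthesis: shereitkhek → shereitokhek.

shereitokhek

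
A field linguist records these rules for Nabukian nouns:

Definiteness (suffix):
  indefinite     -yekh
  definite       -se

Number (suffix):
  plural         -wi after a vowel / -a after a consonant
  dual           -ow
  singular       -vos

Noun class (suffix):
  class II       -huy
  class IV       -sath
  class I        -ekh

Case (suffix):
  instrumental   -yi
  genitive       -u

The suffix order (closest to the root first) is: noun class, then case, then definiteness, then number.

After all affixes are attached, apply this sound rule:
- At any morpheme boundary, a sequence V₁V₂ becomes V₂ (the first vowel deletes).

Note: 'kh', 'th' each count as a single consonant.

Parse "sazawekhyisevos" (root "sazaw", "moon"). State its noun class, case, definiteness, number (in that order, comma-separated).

Segment: sazaw-ekh-yi-se-vos.
noun class: -ekh → class I.
case: -yi → instrumental.
definiteness: -se → definite.
number: -vos → singular.

class I, instrumental, definite, singular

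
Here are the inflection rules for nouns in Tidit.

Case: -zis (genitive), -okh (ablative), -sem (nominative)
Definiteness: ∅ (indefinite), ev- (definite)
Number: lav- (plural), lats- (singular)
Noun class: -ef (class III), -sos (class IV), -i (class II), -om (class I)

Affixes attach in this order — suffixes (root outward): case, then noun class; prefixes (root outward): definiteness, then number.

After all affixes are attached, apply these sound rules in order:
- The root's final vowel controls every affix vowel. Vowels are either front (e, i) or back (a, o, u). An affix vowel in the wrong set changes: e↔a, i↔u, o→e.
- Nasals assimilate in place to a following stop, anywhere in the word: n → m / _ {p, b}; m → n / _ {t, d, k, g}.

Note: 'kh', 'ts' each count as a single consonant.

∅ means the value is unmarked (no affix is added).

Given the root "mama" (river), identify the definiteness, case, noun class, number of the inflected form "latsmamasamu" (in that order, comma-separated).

indefinite, nominative, class II, singular

Segment: lats-mama-sem-i.
definiteness: ∅ → indefinite.
case: -sem → nominative.
noun class: -i → class II.
number: lats- → singular.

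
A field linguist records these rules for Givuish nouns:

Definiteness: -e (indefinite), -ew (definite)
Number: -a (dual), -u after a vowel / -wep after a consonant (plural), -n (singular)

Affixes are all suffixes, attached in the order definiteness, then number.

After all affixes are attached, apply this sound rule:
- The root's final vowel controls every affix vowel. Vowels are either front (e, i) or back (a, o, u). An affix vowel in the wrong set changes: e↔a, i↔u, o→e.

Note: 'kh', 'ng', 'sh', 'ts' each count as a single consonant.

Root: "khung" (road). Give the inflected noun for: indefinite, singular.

Attach definiteness indefinite -e → khunge.
Attach number singular -n → khungen.
Apply vowel harmony: khungen → khungan.

khungan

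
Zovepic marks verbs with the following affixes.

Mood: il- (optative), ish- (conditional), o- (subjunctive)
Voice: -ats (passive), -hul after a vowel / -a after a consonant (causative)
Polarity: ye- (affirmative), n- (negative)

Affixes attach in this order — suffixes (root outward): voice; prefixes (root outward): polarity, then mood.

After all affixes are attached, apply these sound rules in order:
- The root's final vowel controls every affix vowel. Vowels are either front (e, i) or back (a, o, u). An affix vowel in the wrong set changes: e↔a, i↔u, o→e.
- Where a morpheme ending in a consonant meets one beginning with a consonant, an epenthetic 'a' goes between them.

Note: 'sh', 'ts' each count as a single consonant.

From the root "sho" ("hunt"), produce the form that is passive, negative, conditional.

ushanashoats

Attach voice passive -ats → shoats.
Attach polarity negative n- → nshoats.
Attach mood conditional ish- → ishnshoats.
Apply vowel harmony: ishnshoats → ushnshoats.
Apply epenthesis: ushnshoats → ushanashoats.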